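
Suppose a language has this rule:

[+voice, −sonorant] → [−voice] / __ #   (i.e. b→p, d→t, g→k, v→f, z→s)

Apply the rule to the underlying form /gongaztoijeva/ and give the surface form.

gongaztoijeva

No segment of /gongaztoijeva/ meets the structural description of the rule, so the form surfaces unchanged.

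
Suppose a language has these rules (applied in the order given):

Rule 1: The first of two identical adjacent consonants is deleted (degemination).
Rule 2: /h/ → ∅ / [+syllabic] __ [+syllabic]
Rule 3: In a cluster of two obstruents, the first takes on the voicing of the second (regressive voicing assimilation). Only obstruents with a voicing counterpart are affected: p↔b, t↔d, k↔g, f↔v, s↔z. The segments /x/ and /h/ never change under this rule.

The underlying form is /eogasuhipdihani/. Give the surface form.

eogasuibdiani

Rule 1 (degemination): no segment meets the environment; /eogasuhipdihani/ is unchanged.
Rule 2 (intervocalic h-deletion): /h/ occurs between vowels /u/ and /i/, so it deletes. /h/ occurs between vowels /i/ and /a/, so it deletes. /eogasuhipdihani/ → eogasuipdiani.
Rule 3 (regressive voicing assimilation): /p/ precedes the voiced obstruent /d/, so it voices to [b] by assimilation. /eogasuipdiani/ → eogasuibdiani.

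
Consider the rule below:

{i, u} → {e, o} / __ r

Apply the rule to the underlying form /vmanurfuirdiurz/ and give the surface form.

Scanning /vmanurfuirdiurz/: /u/ is a high vowel immediately before /r/, so it lowers to [o]; /u/ at position 8 is not in the conditioning environment; /i/ is a high vowel immediately before /r/, so it lowers to [e]; /i/ at position 12 is not in the conditioning environment; /u/ is a high vowel immediately before /r/, so it lowers to [o].
Result: [vmanorfuerdiorz].

vmanorfuerdiorz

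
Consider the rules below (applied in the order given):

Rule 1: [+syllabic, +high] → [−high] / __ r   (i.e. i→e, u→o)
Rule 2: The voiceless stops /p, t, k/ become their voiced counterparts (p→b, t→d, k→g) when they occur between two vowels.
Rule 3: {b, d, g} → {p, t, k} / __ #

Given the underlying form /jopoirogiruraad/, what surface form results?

joboerogeroraat

Rule 1 (pre-rhotic lowering): /i/ is a high vowel immediately before /r/, so it lowers to [e]. /i/ is a high vowel immediately before /r/, so it lowers to [e]. /u/ is a high vowel immediately before /r/, so it lowers to [o]. /jopoirogiruraad/ → jopoerogeroraad.
Rule 2 (intervocalic voicing): /p/ is a voiceless stop between vowels /o/ and /o/, so it voices to [b]. /jopoerogeroraad/ → joboerogeroraad.
Rule 3 (final devoicing): /d/ is a voiced stop in word-final position, so it devoices to [t]. /joboerogeroraad/ → joboerogeroraat.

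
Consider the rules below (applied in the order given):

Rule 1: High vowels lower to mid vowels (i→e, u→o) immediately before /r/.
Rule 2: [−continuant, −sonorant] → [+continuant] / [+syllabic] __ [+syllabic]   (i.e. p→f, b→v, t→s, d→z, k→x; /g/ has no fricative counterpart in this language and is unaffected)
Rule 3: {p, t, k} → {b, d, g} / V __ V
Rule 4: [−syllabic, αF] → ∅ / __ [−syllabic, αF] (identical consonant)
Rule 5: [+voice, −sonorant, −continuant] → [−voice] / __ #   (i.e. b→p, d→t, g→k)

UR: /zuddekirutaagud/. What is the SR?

Rule 1 (pre-rhotic lowering): /i/ is a high vowel immediately before /r/, so it lowers to [e]. /zuddekirutaagud/ → zuddekerutaagud.
Rule 2 (intervocalic spirantization): /k/ is a stop between vowels /e/ and /e/, so it spirantizes to the fricative [x]. /t/ is a stop between vowels /u/ and /a/, so it spirantizes to the fricative [s]. /zuddekerutaagud/ → zuddexerusaagud.
Rule 3 (intervocalic voicing): no segment meets the environment; /zuddexerusaagud/ is unchanged.
Rule 4 (degemination): /dd/ is a geminate; the first /d/ deletes. /zuddexerusaagud/ → zudexerusaagud.
Rule 5 (final devoicing): /d/ is a voiced stop in word-final position, so it devoices to [t]. /zudexerusaagud/ → zudexerusaagut.

zudexerusaagut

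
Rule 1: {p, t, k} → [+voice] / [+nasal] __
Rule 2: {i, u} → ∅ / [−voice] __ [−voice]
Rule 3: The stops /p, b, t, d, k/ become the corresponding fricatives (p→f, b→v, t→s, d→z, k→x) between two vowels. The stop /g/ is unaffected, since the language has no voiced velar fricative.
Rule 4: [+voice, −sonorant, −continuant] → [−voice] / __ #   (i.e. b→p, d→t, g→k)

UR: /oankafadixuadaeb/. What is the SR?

Rule 1 (post-nasal voicing): /k/ is a voiceless stop immediately after the nasal /n/, so it voices to [g]. /oankafadixuadaeb/ → oangafadixuadaeb.
Rule 2 (high vowel syncope): no segment meets the environment; /oangafadixuadaeb/ is unchanged.
Rule 3 (intervocalic spirantization): /d/ is a stop between vowels /a/ and /i/, so it spirantizes to the fricative [z]. /d/ is a stop between vowels /a/ and /a/, so it spirantizes to the fricative [z]. /oangafadixuadaeb/ → oangafazixuazaeb.
Rule 4 (final devoicing): /b/ is a voiced stop in word-final position, so it devoices to [p]. /oangafazixuazaeb/ → oangafazixuazaep.

oangafazixuazaep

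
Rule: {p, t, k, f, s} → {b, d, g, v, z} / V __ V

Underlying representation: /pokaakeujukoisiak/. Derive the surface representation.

pogaageujugoiziak

/k/ is a voiceless obstruent between vowels /o/ and /a/, so it voices to [g].
/k/ is a voiceless obstruent between vowels /a/ and /e/, so it voices to [g].
/k/ is a voiceless obstruent between vowels /u/ and /o/, so it voices to [g].
/s/ is a voiceless obstruent between vowels /i/ and /i/, so it voices to [z].
The other instances of /p/, /k/ do not occur in the required environment and remain unchanged.
Surface form: [pogaageujugoiziak].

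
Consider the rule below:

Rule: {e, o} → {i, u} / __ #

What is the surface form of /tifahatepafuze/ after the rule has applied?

/e/ is a mid vowel in word-final position, so it raises to [i].
Surface form: [tifahatepafuzi].

tifahatepafuzi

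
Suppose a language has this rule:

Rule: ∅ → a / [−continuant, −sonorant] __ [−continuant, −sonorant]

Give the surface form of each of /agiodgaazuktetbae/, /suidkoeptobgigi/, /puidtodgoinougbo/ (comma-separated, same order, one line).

/agiodgaazuktetbae/: /d/ and /g/ form a stop–stop cluster, so [a] is inserted between them. /k/ and /t/ form a stop–stop cluster, so [a] is inserted between them. /t/ and /b/ form a stop–stop cluster, so [a] is inserted between them. → [agiodagaazukatetabae].
/suidkoeptobgigi/: /d/ and /k/ form a stop–stop cluster, so [a] is inserted between them. /p/ and /t/ form a stop–stop cluster, so [a] is inserted between them. /b/ and /g/ form a stop–stop cluster, so [a] is inserted between them. → [suidakoepatobagigi].
/puidtodgoinougbo/: /d/ and /t/ form a stop–stop cluster, so [a] is inserted between them. /d/ and /g/ form a stop–stop cluster, so [a] is inserted between them. /g/ and /b/ form a stop–stop cluster, so [a] is inserted between them. → [puidatodagoinougabo].

agiodagaazukatetabae, suidakoepatobagigi, puidatodagoinougabo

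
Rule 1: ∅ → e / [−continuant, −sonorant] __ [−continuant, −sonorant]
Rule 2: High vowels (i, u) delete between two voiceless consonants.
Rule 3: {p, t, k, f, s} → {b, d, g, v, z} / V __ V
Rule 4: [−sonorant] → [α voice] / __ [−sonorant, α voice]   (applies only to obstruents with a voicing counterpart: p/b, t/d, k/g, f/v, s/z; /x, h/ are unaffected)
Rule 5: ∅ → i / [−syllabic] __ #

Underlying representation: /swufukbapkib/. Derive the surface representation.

Rule 1 (stop-cluster e-epenthesis): /k/ and /b/ form a stop–stop cluster, so [e] is inserted between them. /p/ and /k/ form a stop–stop cluster, so [e] is inserted between them. /swufukbapkib/ → swufukebapekib.
Rule 2 (high vowel syncope): /u/ is a high vowel flanked by voiceless consonants /f/ and /k/, so it deletes. /swufukebapekib/ → swufkebapekib.
Rule 3 (intervocalic voicing): /p/ is a voiceless obstruent between vowels /a/ and /e/, so it voices to [b]. /k/ is a voiceless obstruent between vowels /e/ and /i/, so it voices to [g]. /swufkebapekib/ → swufkebabegib.
Rule 4 (regressive voicing assimilation): no segment meets the environment; /swufkebabegib/ is unchanged.
Rule 5 (final i-epenthesis): the form ends in the consonant /b/, so [i] is inserted word-finally. /swufkebabegib/ → swufkebabegibi.

swufkebabegibi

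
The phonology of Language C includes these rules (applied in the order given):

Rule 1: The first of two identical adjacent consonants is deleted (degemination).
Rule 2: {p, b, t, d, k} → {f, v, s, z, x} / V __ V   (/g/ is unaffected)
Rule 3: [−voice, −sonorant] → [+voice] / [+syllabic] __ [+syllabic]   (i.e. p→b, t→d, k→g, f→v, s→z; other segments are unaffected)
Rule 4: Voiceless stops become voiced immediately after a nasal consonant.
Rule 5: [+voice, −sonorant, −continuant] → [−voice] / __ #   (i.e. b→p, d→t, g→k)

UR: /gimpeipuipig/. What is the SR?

gimbeivuivik

Rule 1 (degemination): no segment meets the environment; /gimpeipuipig/ is unchanged.
Rule 2 (intervocalic spirantization): /p/ is a stop between vowels /i/ and /u/, so it spirantizes to the fricative [f]. /p/ is a stop between vowels /i/ and /i/, so it spirantizes to the fricative [f]. /gimpeipuipig/ → gimpeifuifig.
Rule 3 (intervocalic voicing): /f/ is a voiceless obstruent between vowels /i/ and /u/, so it voices to [v]. /f/ is a voiceless obstruent between vowels /i/ and /i/, so it voices to [v]. /gimpeifuifig/ → gimpeivuivig.
Rule 4 (post-nasal voicing): /p/ is a voiceless stop immediately after the nasal /m/, so it voices to [b]. /gimpeivuivig/ → gimbeivuivig.
Rule 5 (final devoicing): /g/ is a voiced stop in word-final position, so it devoices to [k]. /gimbeivuivig/ → gimbeivuivik.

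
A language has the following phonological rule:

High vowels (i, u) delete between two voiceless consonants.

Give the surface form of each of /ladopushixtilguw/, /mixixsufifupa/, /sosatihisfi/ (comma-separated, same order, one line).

/ladopushixtilguw/: /u/ is a high vowel flanked by voiceless consonants /p/ and /s/, so it deletes. /i/ is a high vowel flanked by voiceless consonants /h/ and /x/, so it deletes. → [ladopshxtilguw].
/mixixsufifupa/: /i/ is a high vowel flanked by voiceless consonants /x/ and /x/, so it deletes. /u/ is a high vowel flanked by voiceless consonants /s/ and /f/, so it deletes. /i/ is a high vowel flanked by voiceless consonants /f/ and /f/, so it deletes. /u/ is a high vowel flanked by voiceless consonants /f/ and /p/, so it deletes. → [mixxsffpa].
/sosatihisfi/: /i/ is a high vowel flanked by voiceless consonants /t/ and /h/, so it deletes. /i/ is a high vowel flanked by voiceless consonants /h/ and /s/, so it deletes. → [sosathsfi].

ladopshxtilguw, mixxsffpa, sosathsfi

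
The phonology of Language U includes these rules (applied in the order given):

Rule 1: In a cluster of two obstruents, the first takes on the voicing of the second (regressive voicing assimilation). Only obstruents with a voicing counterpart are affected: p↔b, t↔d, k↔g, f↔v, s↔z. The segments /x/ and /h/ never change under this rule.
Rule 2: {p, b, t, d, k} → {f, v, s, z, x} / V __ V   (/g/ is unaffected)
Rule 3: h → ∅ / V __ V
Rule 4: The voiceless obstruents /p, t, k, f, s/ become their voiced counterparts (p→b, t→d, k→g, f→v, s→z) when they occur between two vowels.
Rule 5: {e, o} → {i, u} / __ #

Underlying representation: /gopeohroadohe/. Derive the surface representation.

goveohroazoi

Rule 1 (regressive voicing assimilation): no segment meets the environment; /gopeohroadohe/ is unchanged.
Rule 2 (intervocalic spirantization): /p/ is a stop between vowels /o/ and /e/, so it spirantizes to the fricative [f]. /d/ is a stop between vowels /a/ and /o/, so it spirantizes to the fricative [z]. /gopeohroadohe/ → gofeohroazohe.
Rule 3 (intervocalic h-deletion): /h/ occurs between vowels /o/ and /e/, so it deletes. /gofeohroazohe/ → gofeohroazoe.
Rule 4 (intervocalic voicing): /f/ is a voiceless obstruent between vowels /o/ and /e/, so it voices to [v]. /gofeohroazoe/ → goveohroazoe.
Rule 5 (final vowel raising): /e/ is a mid vowel in word-final position, so it raises to [i]. /goveohroazoe/ → goveohroazoi.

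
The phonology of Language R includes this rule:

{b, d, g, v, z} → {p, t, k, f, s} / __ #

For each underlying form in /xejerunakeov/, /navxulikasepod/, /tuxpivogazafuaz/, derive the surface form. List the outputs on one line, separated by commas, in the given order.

/xejerunakeov/: /v/ is a voiced obstruent in word-final position, so it devoices to [f]. → [xejerunakeof].
/navxulikasepod/: /d/ is a voiced obstruent in word-final position, so it devoices to [t]. → [navxulikasepot].
/tuxpivogazafuaz/: /z/ is a voiced obstruent in word-final position, so it devoices to [s]. → [tuxpivogazafuas].

xejerunakeof, navxulikasepot, tuxpivogazafuas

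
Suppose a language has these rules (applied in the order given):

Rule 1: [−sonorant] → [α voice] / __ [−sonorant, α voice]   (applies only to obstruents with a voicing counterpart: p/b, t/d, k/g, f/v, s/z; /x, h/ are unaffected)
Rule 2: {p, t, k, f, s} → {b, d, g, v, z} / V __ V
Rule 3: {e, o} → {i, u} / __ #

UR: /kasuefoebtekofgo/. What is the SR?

kazuevoeptegovgu

Rule 1 (regressive voicing assimilation): /b/ precedes the voiceless obstruent /t/, so it devoices to [p] by assimilation. /f/ precedes the voiced obstruent /g/, so it voices to [v] by assimilation. /kasuefoebtekofgo/ → kasuefoeptekovgo.
Rule 2 (intervocalic voicing): /s/ is a voiceless obstruent between vowels /a/ and /u/, so it voices to [z]. /f/ is a voiceless obstruent between vowels /e/ and /o/, so it voices to [v]. /k/ is a voiceless obstruent between vowels /e/ and /o/, so it voices to [g]. /kasuefoeptekovgo/ → kazuevoeptegovgo.
Rule 3 (final vowel raising): /o/ is a mid vowel in word-final position, so it raises to [u]. /kazuevoeptegovgo/ → kazuevoeptegovgu.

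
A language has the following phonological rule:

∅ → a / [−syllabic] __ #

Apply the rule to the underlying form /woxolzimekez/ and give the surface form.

the form ends in the consonant /z/, so [a] is inserted word-finally.
Surface form: [woxolzimekeza].

woxolzimekeza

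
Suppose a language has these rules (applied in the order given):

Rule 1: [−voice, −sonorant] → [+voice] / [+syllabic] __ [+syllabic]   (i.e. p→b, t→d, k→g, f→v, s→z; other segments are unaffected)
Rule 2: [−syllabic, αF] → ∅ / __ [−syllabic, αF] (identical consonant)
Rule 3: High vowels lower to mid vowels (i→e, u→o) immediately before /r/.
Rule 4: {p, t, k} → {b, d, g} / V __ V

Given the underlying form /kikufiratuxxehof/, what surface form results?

kiguveraduxehof

Rule 1 (intervocalic voicing): /k/ is a voiceless obstruent between vowels /i/ and /u/, so it voices to [g]. /f/ is a voiceless obstruent between vowels /u/ and /i/, so it voices to [v]. /t/ is a voiceless obstruent between vowels /a/ and /u/, so it voices to [d]. /kikufiratuxxehof/ → kiguviraduxxehof.
Rule 2 (degemination): /xx/ is a geminate; the first /x/ deletes. /kiguviraduxxehof/ → kiguviraduxehof.
Rule 3 (pre-rhotic lowering): /i/ is a high vowel immediately before /r/, so it lowers to [e]. /kiguviraduxehof/ → kiguveraduxehof.
Rule 4 (intervocalic voicing): no segment meets the environment; /kiguveraduxehof/ is unchanged.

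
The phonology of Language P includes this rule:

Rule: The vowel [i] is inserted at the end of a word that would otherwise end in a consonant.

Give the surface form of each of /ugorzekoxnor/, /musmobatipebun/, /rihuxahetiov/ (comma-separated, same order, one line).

/ugorzekoxnor/: the form ends in the consonant /r/, so [i] is inserted word-finally. → [ugorzekoxnori].
/musmobatipebun/: the form ends in the consonant /n/, so [i] is inserted word-finally. → [musmobatipebuni].
/rihuxahetiov/: the form ends in the consonant /v/, so [i] is inserted word-finally. → [rihuxahetiovi].

ugorzekoxnori, musmobatipebuni, rihuxahetiovi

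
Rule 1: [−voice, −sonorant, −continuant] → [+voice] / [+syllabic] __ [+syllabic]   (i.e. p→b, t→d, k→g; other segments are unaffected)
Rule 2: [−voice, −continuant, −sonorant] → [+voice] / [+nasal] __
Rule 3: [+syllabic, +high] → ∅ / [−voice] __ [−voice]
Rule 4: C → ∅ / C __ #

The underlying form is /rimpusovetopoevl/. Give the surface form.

rimbusovedoboev

Rule 1 (intervocalic voicing): /t/ is a voiceless stop between vowels /e/ and /o/, so it voices to [d]. /p/ is a voiceless stop between vowels /o/ and /o/, so it voices to [b]. /rimpusovetopoevl/ → rimpusovedoboevl.
Rule 2 (post-nasal voicing): /p/ is a voiceless stop immediately after the nasal /m/, so it voices to [b]. /rimpusovedoboevl/ → rimbusovedoboevl.
Rule 3 (high vowel syncope): no segment meets the environment; /rimbusovedoboevl/ is unchanged.
Rule 4 (final cluster simplification): /l/ is the second consonant of a word-final cluster /vl/, so it deletes. /rimbusovedoboevl/ → rimbusovedoboev.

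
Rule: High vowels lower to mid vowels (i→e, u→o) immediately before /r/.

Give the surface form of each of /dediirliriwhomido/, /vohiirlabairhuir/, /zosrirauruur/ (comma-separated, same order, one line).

dedierleriwhomido, vohierlabaerhuer, zosreraoruor

/dediirliriwhomido/: /i/ is a high vowel immediately before /r/, so it lowers to [e]. /i/ is a high vowel immediately before /r/, so it lowers to [e]. → [dedierleriwhomido].
/vohiirlabairhuir/: /i/ is a high vowel immediately before /r/, so it lowers to [e]. /i/ is a high vowel immediately before /r/, so it lowers to [e]. /i/ is a high vowel immediately before /r/, so it lowers to [e]. → [vohierlabaerhuer].
/zosrirauruur/: /i/ is a high vowel immediately before /r/, so it lowers to [e]. /u/ is a high vowel immediately before /r/, so it lowers to [o]. /u/ is a high vowel immediately before /r/, so it lowers to [o]. → [zosreraoruor].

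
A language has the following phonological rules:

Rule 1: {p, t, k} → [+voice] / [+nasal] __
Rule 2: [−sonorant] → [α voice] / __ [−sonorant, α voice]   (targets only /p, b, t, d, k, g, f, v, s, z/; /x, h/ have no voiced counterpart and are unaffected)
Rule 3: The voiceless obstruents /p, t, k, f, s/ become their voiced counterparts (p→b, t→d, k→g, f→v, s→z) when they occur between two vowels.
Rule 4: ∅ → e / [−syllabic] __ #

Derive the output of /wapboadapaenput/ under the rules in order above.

Rule 1 (post-nasal voicing): /p/ is a voiceless stop immediately after the nasal /n/, so it voices to [b]. /wapboadapaenput/ → wapboadapaenbut.
Rule 2 (regressive voicing assimilation): /p/ precedes the voiced obstruent /b/, so it voices to [b] by assimilation. /wapboadapaenbut/ → wabboadapaenbut.
Rule 3 (intervocalic voicing): /p/ is a voiceless obstruent between vowels /a/ and /a/, so it voices to [b]. /wabboadapaenbut/ → wabboadabaenbut.
Rule 4 (final e-epenthesis): the form ends in the consonant /t/, so [e] is inserted word-finally. /wabboadabaenbut/ → wabboadabaenbute.

wabboadabaenbute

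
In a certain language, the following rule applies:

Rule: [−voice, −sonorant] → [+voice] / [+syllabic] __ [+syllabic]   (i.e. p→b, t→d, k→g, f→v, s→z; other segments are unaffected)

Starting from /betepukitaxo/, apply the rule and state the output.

bedebugidaxo

/t/ is a voiceless obstruent between vowels /e/ and /e/, so it voices to [d].
/p/ is a voiceless obstruent between vowels /e/ and /u/, so it voices to [b].
/k/ is a voiceless obstruent between vowels /u/ and /i/, so it voices to [g].
/t/ is a voiceless obstruent between vowels /i/ and /a/, so it voices to [d].
Surface form: [bedebugidaxo].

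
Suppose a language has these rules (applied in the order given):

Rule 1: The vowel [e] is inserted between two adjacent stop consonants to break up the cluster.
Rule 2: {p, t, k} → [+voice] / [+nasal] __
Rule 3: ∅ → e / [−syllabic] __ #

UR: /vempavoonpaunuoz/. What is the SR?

Rule 1 (stop-cluster e-epenthesis): no segment meets the environment; /vempavoonpaunuoz/ is unchanged.
Rule 2 (post-nasal voicing): /p/ is a voiceless stop immediately after the nasal /m/, so it voices to [b]. /p/ is a voiceless stop immediately after the nasal /n/, so it voices to [b]. /vempavoonpaunuoz/ → vembavoonbaunuoz.
Rule 3 (final e-epenthesis): the form ends in the consonant /z/, so [e] is inserted word-finally. /vembavoonbaunuoz/ → vembavoonbaunuoze.

vembavoonbaunuoze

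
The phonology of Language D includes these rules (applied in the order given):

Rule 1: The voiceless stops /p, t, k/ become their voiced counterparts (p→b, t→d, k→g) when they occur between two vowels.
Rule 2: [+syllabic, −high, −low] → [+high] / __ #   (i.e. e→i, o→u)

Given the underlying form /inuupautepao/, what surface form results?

inuubaudebau

Rule 1 (intervocalic voicing): /p/ is a voiceless stop between vowels /u/ and /a/, so it voices to [b]. /t/ is a voiceless stop between vowels /u/ and /e/, so it voices to [d]. /p/ is a voiceless stop between vowels /e/ and /a/, so it voices to [b]. /inuupautepao/ → inuubaudebao.
Rule 2 (final vowel raising): /o/ is a mid vowel in word-final position, so it raises to [u]. /inuubaudebao/ → inuubaudebau.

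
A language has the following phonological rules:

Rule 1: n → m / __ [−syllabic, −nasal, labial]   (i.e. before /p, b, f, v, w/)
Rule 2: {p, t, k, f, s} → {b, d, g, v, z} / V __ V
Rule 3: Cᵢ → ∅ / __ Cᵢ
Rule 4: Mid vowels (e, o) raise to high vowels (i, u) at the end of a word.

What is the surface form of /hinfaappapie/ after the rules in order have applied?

himfaapabii

Rule 1 (nasal place assimilation): /n/ precedes the labial consonant /f/, so it assimilates in place to [m]. /hinfaappapie/ → himfaappapie.
Rule 2 (intervocalic voicing): /p/ is a voiceless obstruent between vowels /a/ and /i/, so it voices to [b]. /himfaappapie/ → himfaappabie.
Rule 3 (degemination): /pp/ is a geminate; the first /p/ deletes. /himfaappabie/ → himfaapabie.
Rule 4 (final vowel raising): /e/ is a mid vowel in word-final position, so it raises to [i]. /himfaapabie/ → himfaapabii.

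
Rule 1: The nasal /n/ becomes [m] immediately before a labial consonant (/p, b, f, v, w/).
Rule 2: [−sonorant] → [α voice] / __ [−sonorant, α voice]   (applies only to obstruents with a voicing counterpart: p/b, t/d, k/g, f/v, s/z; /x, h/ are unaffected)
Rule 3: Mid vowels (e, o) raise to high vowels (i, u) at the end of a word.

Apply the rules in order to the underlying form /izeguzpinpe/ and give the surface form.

Rule 1 (nasal place assimilation): /n/ precedes the labial consonant /p/, so it assimilates in place to [m]. /izeguzpinpe/ → izeguzpimpe.
Rule 2 (regressive voicing assimilation): /z/ precedes the voiceless obstruent /p/, so it devoices to [s] by assimilation. /izeguzpimpe/ → izeguspimpe.
Rule 3 (final vowel raising): /e/ is a mid vowel in word-final position, so it raises to [i]. /izeguspimpe/ → izeguspimpi.

izeguspimpi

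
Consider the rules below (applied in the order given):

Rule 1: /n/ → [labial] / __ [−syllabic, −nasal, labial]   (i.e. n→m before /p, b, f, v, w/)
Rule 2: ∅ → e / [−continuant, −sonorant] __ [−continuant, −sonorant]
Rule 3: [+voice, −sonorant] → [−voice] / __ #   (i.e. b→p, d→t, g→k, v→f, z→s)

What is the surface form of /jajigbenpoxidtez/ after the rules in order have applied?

Rule 1 (nasal place assimilation): /n/ precedes the labial consonant /p/, so it assimilates in place to [m]. /jajigbenpoxidtez/ → jajigbempoxidtez.
Rule 2 (stop-cluster e-epenthesis): /g/ and /b/ form a stop–stop cluster, so [e] is inserted between them. /d/ and /t/ form a stop–stop cluster, so [e] is inserted between them. /jajigbempoxidtez/ → jajigebempoxidetez.
Rule 3 (final devoicing): /z/ is a voiced obstruent in word-final position, so it devoices to [s]. /jajigebempoxidetez/ → jajigebempoxidetes.

jajigebempoxidetes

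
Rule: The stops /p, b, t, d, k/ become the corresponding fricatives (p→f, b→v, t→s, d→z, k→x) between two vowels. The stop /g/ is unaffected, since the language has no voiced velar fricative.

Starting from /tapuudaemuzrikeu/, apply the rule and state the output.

/p/ is a stop between vowels /a/ and /u/, so it spirantizes to the fricative [f].
/d/ is a stop between vowels /u/ and /a/, so it spirantizes to the fricative [z].
/k/ is a stop between vowels /i/ and /e/, so it spirantizes to the fricative [x].
The other instance of /t/ does not occur in the required environment and remains unchanged.
Surface form: [tafuuzaemuzrixeu].

tafuuzaemuzrixeu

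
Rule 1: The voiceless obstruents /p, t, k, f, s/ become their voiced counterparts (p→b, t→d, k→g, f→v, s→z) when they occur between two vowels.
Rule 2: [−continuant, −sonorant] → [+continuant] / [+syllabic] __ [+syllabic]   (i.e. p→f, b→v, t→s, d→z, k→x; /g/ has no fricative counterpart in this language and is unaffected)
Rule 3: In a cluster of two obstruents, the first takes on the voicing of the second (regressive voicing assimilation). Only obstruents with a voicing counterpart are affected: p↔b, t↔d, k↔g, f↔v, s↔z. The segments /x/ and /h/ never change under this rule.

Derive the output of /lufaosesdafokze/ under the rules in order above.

Rule 1 (intervocalic voicing): /f/ is a voiceless obstruent between vowels /u/ and /a/, so it voices to [v]. /s/ is a voiceless obstruent between vowels /o/ and /e/, so it voices to [z]. /f/ is a voiceless obstruent between vowels /a/ and /o/, so it voices to [v]. /lufaosesdafokze/ → luvaozesdavokze.
Rule 2 (intervocalic spirantization): no segment meets the environment; /luvaozesdavokze/ is unchanged.
Rule 3 (regressive voicing assimilation): /s/ precedes the voiced obstruent /d/, so it voices to [z] by assimilation. /k/ precedes the voiced obstruent /z/, so it voices to [g] by assimilation. /luvaozesdavokze/ → luvaozezdavogze.

luvaozezdavogze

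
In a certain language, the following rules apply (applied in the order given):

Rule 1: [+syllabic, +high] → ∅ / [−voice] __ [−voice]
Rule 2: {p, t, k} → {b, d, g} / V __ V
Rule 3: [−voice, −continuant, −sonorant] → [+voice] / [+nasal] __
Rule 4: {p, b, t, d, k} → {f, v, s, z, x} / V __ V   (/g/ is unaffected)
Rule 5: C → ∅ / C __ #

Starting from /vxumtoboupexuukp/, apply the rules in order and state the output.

Rule 1 (high vowel syncope): no segment meets the environment; /vxumtoboupexuukp/ is unchanged.
Rule 2 (intervocalic voicing): /p/ is a voiceless stop between vowels /u/ and /e/, so it voices to [b]. /vxumtoboupexuukp/ → vxumtoboubexuukp.
Rule 3 (post-nasal voicing): /t/ is a voiceless stop immediately after the nasal /m/, so it voices to [d]. /vxumtoboubexuukp/ → vxumdoboubexuukp.
Rule 4 (intervocalic spirantization): /b/ is a stop between vowels /o/ and /o/, so it spirantizes to the fricative [v]. /b/ is a stop between vowels /u/ and /e/, so it spirantizes to the fricative [v]. /vxumdoboubexuukp/ → vxumdovouvexuukp.
Rule 5 (final cluster simplification): /p/ is the second consonant of a word-final cluster /kp/, so it deletes. /vxumdovouvexuukp/ → vxumdovouvexuuk.

vxumdovouvexuuk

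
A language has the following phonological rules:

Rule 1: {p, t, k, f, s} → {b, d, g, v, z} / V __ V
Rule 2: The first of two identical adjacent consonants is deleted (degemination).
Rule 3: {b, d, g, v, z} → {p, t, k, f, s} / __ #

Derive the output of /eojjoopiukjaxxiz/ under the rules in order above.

eojoobiukjaxis

Rule 1 (intervocalic voicing): /p/ is a voiceless obstruent between vowels /o/ and /i/, so it voices to [b]. /eojjoopiukjaxxiz/ → eojjoobiukjaxxiz.
Rule 2 (degemination): /jj/ is a geminate; the first /j/ deletes. /xx/ is a geminate; the first /x/ deletes. /eojjoobiukjaxxiz/ → eojoobiukjaxiz.
Rule 3 (final devoicing): /z/ is a voiced obstruent in word-final position, so it devoices to [s]. /eojoobiukjaxiz/ → eojoobiukjaxis.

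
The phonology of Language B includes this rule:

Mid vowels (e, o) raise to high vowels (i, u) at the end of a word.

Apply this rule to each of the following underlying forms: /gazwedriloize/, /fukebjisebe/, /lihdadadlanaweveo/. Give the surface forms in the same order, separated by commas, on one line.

gazwedriloizi, fukebjisebi, lihdadadlanaweveu

/gazwedriloize/: /e/ is a mid vowel in word-final position, so it raises to [i]. → [gazwedriloizi].
/fukebjisebe/: /e/ is a mid vowel in word-final position, so it raises to [i]. → [fukebjisebi].
/lihdadadlanaweveo/: /o/ is a mid vowel in word-final position, so it raises to [u]. → [lihdadadlanaweveu].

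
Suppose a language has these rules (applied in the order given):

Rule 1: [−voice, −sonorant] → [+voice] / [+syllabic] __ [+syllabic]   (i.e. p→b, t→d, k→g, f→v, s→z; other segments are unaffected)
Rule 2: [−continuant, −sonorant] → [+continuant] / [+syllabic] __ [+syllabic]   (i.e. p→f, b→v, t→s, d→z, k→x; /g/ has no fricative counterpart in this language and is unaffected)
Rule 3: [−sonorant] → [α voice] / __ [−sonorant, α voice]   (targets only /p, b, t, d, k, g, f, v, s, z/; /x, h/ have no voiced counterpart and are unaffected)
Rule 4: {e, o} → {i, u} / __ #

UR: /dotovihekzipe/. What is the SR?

Rule 1 (intervocalic voicing): /t/ is a voiceless obstruent between vowels /o/ and /o/, so it voices to [d]. /p/ is a voiceless obstruent between vowels /i/ and /e/, so it voices to [b]. /dotovihekzipe/ → dodovihekzibe.
Rule 2 (intervocalic spirantization): /d/ is a stop between vowels /o/ and /o/, so it spirantizes to the fricative [z]. /b/ is a stop between vowels /i/ and /e/, so it spirantizes to the fricative [v]. /dodovihekzibe/ → dozovihekzive.
Rule 3 (regressive voicing assimilation): /k/ precedes the voiced obstruent /z/, so it voices to [g] by assimilation. /dozovihekzive/ → dozovihegzive.
Rule 4 (final vowel raising): /e/ is a mid vowel in word-final position, so it raises to [i]. /dozovihegzive/ → dozovihegzivi.

dozovihegzivi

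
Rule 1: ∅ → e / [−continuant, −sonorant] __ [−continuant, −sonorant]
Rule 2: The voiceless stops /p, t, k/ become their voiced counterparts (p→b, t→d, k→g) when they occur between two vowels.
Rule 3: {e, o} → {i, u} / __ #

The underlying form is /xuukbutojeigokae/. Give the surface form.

Rule 1 (stop-cluster e-epenthesis): /k/ and /b/ form a stop–stop cluster, so [e] is inserted between them. /xuukbutojeigokae/ → xuukebutojeigokae.
Rule 2 (intervocalic voicing): /k/ is a voiceless stop between vowels /u/ and /e/, so it voices to [g]. /t/ is a voiceless stop between vowels /u/ and /o/, so it voices to [d]. /k/ is a voiceless stop between vowels /o/ and /a/, so it voices to [g]. /xuukebutojeigokae/ → xuugebudojeigogae.
Rule 3 (final vowel raising): /e/ is a mid vowel in word-final position, so it raises to [i]. /xuugebudojeigogae/ → xuugebudojeigogai.

xuugebudojeigogai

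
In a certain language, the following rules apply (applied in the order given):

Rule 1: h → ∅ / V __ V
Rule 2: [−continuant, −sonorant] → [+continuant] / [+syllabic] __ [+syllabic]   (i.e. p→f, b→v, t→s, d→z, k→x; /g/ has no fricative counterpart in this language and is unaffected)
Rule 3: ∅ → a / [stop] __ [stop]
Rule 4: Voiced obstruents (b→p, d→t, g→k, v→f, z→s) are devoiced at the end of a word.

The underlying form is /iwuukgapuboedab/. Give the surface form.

iwuukagafuvoezap

Rule 1 (intervocalic h-deletion): no segment meets the environment; /iwuukgapuboedab/ is unchanged.
Rule 2 (intervocalic spirantization): /p/ is a stop between vowels /a/ and /u/, so it spirantizes to the fricative [f]. /b/ is a stop between vowels /u/ and /o/, so it spirantizes to the fricative [v]. /d/ is a stop between vowels /e/ and /a/, so it spirantizes to the fricative [z]. /iwuukgapuboedab/ → iwuukgafuvoezab.
Rule 3 (stop-cluster a-epenthesis): /k/ and /g/ form a stop–stop cluster, so [a] is inserted between them. /iwuukgafuvoezab/ → iwuukagafuvoezab.
Rule 4 (final devoicing): /b/ is a voiced obstruent in word-final position, so it devoices to [p]. /iwuukagafuvoezab/ → iwuukagafuvoezap.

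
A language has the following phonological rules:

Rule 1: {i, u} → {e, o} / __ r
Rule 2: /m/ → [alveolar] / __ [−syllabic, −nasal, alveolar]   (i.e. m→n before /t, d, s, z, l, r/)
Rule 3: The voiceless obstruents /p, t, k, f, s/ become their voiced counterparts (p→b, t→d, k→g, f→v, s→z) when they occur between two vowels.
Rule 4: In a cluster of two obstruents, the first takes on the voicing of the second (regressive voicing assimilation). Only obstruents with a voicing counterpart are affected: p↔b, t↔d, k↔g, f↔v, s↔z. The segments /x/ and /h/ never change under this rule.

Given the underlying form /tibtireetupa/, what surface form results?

tiptereeduba

Rule 1 (pre-rhotic lowering): /i/ is a high vowel immediately before /r/, so it lowers to [e]. /tibtireetupa/ → tibtereetupa.
Rule 2 (nasal place assimilation): no segment meets the environment; /tibtereetupa/ is unchanged.
Rule 3 (intervocalic voicing): /t/ is a voiceless obstruent between vowels /e/ and /u/, so it voices to [d]. /p/ is a voiceless obstruent between vowels /u/ and /a/, so it voices to [b]. /tibtereetupa/ → tibtereeduba.
Rule 4 (regressive voicing assimilation): /b/ precedes the voiceless obstruent /t/, so it devoices to [p] by assimilation. /tibtereeduba/ → tiptereeduba.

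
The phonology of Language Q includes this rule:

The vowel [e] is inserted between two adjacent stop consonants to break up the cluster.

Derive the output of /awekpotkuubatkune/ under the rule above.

/k/ and /p/ form a stop–stop cluster, so [e] is inserted between them.
/t/ and /k/ form a stop–stop cluster, so [e] is inserted between them.
/t/ and /k/ form a stop–stop cluster, so [e] is inserted between them.
Surface form: [awekepotekuubatekune].

awekepotekuubatekune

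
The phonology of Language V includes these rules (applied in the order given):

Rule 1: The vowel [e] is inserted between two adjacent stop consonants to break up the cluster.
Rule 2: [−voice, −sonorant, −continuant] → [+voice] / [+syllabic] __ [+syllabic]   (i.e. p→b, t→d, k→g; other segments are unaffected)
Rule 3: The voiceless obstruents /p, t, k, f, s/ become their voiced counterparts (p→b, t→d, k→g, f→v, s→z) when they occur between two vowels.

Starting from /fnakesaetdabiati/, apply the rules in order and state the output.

fnagezaededabiadi

Rule 1 (stop-cluster e-epenthesis): /t/ and /d/ form a stop–stop cluster, so [e] is inserted between them. /fnakesaetdabiati/ → fnakesaetedabiati.
Rule 2 (intervocalic voicing): /k/ is a voiceless stop between vowels /a/ and /e/, so it voices to [g]. /t/ is a voiceless stop between vowels /e/ and /e/, so it voices to [d]. /t/ is a voiceless stop between vowels /a/ and /i/, so it voices to [d]. /fnakesaetedabiati/ → fnagesaededabiadi.
Rule 3 (intervocalic voicing): /s/ is a voiceless obstruent between vowels /e/ and /a/, so it voices to [z]. /fnagesaededabiadi/ → fnagezaededabiadi.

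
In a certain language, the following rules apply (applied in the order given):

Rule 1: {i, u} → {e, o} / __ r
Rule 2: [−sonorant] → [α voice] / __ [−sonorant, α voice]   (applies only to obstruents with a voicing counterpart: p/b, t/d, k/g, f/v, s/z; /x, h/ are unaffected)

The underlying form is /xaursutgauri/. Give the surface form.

Rule 1 (pre-rhotic lowering): /u/ is a high vowel immediately before /r/, so it lowers to [o]. /u/ is a high vowel immediately before /r/, so it lowers to [o]. /xaursutgauri/ → xaorsutgaori.
Rule 2 (regressive voicing assimilation): /t/ precedes the voiced obstruent /g/, so it voices to [d] by assimilation. /xaorsutgaori/ → xaorsudgaori.

xaorsudgaori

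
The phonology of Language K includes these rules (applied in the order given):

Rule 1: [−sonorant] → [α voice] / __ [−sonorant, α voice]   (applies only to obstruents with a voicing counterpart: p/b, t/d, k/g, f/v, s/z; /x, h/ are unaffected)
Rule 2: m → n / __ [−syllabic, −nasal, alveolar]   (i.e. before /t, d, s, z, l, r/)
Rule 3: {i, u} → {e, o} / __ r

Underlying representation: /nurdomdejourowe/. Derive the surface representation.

Rule 1 (regressive voicing assimilation): no segment meets the environment; /nurdomdejourowe/ is unchanged.
Rule 2 (nasal place assimilation): /m/ precedes the alveolar consonant /d/, so it assimilates in place to [n]. /nurdomdejourowe/ → nurdondejourowe.
Rule 3 (pre-rhotic lowering): /u/ is a high vowel immediately before /r/, so it lowers to [o]. /u/ is a high vowel immediately before /r/, so it lowers to [o]. /nurdondejourowe/ → nordondejoorowe.

nordondejoorowe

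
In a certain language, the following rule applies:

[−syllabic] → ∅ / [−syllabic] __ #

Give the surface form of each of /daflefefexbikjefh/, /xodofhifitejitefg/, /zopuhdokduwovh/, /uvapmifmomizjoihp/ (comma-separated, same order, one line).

/daflefefexbikjefh/: /h/ is the second consonant of a word-final cluster /fh/, so it deletes. → [daflefefexbikjef].
/xodofhifitejitefg/: /g/ is the second consonant of a word-final cluster /fg/, so it deletes. → [xodofhifitejitef].
/zopuhdokduwovh/: /h/ is the second consonant of a word-final cluster /vh/, so it deletes. → [zopuhdokduwov].
/uvapmifmomizjoihp/: /p/ is the second consonant of a word-final cluster /hp/, so it deletes. → [uvapmifmomizjoih].

daflefefexbikjef, xodofhifitejitef, zopuhdokduwov, uvapmifmomizjoih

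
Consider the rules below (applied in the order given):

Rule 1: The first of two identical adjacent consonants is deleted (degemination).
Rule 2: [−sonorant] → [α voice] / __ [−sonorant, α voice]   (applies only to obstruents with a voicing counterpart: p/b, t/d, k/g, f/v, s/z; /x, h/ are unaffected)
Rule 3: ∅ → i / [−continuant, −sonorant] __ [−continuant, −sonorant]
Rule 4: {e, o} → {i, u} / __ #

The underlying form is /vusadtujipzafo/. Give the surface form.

Rule 1 (degemination): no segment meets the environment; /vusadtujipzafo/ is unchanged.
Rule 2 (regressive voicing assimilation): /d/ precedes the voiceless obstruent /t/, so it devoices to [t] by assimilation. /p/ precedes the voiced obstruent /z/, so it voices to [b] by assimilation. /vusadtujipzafo/ → vusattujibzafo.
Rule 3 (stop-cluster i-epenthesis): /t/ and /t/ form a stop–stop cluster, so [i] is inserted between them. /vusattujibzafo/ → vusatitujibzafo.
Rule 4 (final vowel raising): /o/ is a mid vowel in word-final position, so it raises to [u]. /vusatitujibzafo/ → vusatitujibzafu.

vusatitujibzafu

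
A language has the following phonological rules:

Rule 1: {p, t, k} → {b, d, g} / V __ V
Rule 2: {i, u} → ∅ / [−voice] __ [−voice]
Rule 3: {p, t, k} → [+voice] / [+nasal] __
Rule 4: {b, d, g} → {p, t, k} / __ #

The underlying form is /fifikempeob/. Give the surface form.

ffigembeop

Rule 1 (intervocalic voicing): /k/ is a voiceless stop between vowels /i/ and /e/, so it voices to [g]. /fifikempeob/ → fifigempeob.
Rule 2 (high vowel syncope): /i/ is a high vowel flanked by voiceless consonants /f/ and /f/, so it deletes. /fifigempeob/ → ffigempeob.
Rule 3 (post-nasal voicing): /p/ is a voiceless stop immediately after the nasal /m/, so it voices to [b]. /ffigempeob/ → ffigembeob.
Rule 4 (final devoicing): /b/ is a voiced stop in word-final position, so it devoices to [p]. /ffigembeob/ → ffigembeop.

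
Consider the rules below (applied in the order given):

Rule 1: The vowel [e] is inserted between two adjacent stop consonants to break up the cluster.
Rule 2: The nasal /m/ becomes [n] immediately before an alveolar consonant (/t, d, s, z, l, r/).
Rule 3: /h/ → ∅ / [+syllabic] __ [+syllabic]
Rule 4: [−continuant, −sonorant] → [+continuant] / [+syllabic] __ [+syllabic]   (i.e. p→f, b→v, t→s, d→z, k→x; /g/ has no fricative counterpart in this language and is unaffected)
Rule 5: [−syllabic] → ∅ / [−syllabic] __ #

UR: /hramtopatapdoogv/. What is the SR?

hrantofasafezoog

Rule 1 (stop-cluster e-epenthesis): /p/ and /d/ form a stop–stop cluster, so [e] is inserted between them. /hramtopatapdoogv/ → hramtopatapedoogv.
Rule 2 (nasal place assimilation): /m/ precedes the alveolar consonant /t/, so it assimilates in place to [n]. /hramtopatapedoogv/ → hrantopatapedoogv.
Rule 3 (intervocalic h-deletion): no segment meets the environment; /hrantopatapedoogv/ is unchanged.
Rule 4 (intervocalic spirantization): /p/ is a stop between vowels /o/ and /a/, so it spirantizes to the fricative [f]. /t/ is a stop between vowels /a/ and /a/, so it spirantizes to the fricative [s]. /p/ is a stop between vowels /a/ and /e/, so it spirantizes to the fricative [f]. /d/ is a stop between vowels /e/ and /o/, so it spirantizes to the fricative [z]. /hrantopatapedoogv/ → hrantofasafezoogv.
Rule 5 (final cluster simplification): /v/ is the second consonant of a word-final cluster /gv/, so it deletes. /hrantofasafezoogv/ → hrantofasafezoog.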